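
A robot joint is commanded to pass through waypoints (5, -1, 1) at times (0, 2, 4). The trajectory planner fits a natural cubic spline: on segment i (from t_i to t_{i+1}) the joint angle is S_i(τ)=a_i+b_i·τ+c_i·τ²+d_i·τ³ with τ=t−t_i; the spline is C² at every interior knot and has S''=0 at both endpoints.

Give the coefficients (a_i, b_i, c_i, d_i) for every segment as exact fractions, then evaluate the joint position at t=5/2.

Δ: Δ0=-3, Δ1=1
row 1: diag=8, rhs=24; c'=1/4, d'=3
back: M1=3
M: M0=0, M1=3, M2=0
seg 0: a=5, c=M0/2=0, d=(M1−M0)/(6·2)=1/4, b=Δ0−h0·(2M0+M1)/6=-4
seg 1: a=-1, c=M1/2=3/2, d=(M2−M1)/(6·2)=-1/4, b=Δ1−h1·(2M1+M2)/6=-1
t_q=5/2 → seg 1, τ=1/2; S=-1+-1·τ+3/2·τ²+-1/4·τ³=-37/32

  seg 0: a=5 b=-4 c=0 d=1/4
  seg 1: a=-1 b=-1 c=3/2 d=-1/4
S(5/2) = -37/32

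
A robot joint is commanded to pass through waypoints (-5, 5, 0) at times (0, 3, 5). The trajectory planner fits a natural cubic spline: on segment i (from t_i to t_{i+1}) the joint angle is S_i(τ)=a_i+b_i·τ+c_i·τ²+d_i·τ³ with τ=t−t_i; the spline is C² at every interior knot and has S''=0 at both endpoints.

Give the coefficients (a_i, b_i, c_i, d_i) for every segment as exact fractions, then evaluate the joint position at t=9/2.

  seg 0: a=-5 b=61/12 c=0 d=-7/36
  seg 1: a=5 b=-1/6 c=-7/4 d=7/24
S(9/2) = 115/64

Δ: Δ0=10/3, Δ1=-5/2
row 1: diag=10, rhs=-35; c'=1/5, d'=-7/2
back: M1=-7/2
M: M0=0, M1=-7/2, M2=0
seg 0: a=-5, c=M0/2=0, d=(M1−M0)/(6·3)=-7/36, b=Δ0−h0·(2M0+M1)/6=61/12
seg 1: a=5, c=M1/2=-7/4, d=(M2−M1)/(6·2)=7/24, b=Δ1−h1·(2M1+M2)/6=-1/6
t_q=9/2 → seg 1, τ=3/2; S=5+-1/6·τ+-7/4·τ²+7/24·τ³=115/64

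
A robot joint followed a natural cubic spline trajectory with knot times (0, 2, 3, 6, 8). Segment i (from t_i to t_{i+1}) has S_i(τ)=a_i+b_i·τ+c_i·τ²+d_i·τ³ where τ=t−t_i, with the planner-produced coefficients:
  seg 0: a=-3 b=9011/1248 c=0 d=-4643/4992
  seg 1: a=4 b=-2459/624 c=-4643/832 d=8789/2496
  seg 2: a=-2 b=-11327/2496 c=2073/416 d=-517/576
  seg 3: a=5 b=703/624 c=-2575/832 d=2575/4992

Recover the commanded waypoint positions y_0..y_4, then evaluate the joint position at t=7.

y_0 = S_0(0) = a_0 = -3
y_1 = S_1(0) = a_1 = 4
y_2 = S_2(0) = a_2 = -2
y_3 = S_3(0) = a_3 = 5
y_4 = S_3(2) = -1
t_q=7 is in segment 3 (τ=1); S_3(τ)=5903/1664

y_0=-3 y_1=4 y_2=-2 y_3=5 y_4=-1
S(7) = 5903/1664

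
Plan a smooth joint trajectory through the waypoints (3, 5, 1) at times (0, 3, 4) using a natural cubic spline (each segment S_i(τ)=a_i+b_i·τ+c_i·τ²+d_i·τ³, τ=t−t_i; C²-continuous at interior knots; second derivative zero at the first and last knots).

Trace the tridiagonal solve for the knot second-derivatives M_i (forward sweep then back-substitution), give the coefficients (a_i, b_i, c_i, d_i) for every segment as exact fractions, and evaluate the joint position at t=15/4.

  seg 0: a=3 b=29/12 c=0 d=-7/36
  seg 1: a=5 b=-17/6 c=-7/4 d=7/12
S(15/4) = 547/256

Δ: Δ0=2/3, Δ1=-4
row 1: diag=8, rhs=-28; c'=1/8, d'=-7/2
back: M1=-7/2
M: M0=0, M1=-7/2, M2=0
seg 0: a=3, c=M0/2=0, d=(M1−M0)/(6·3)=-7/36, b=Δ0−h0·(2M0+M1)/6=29/12
seg 1: a=5, c=M1/2=-7/4, d=(M2−M1)/(6·1)=7/12, b=Δ1−h1·(2M1+M2)/6=-17/6
t_q=15/4 → seg 1, τ=3/4; S=5+-17/6·τ+-7/4·τ²+7/12·τ³=547/256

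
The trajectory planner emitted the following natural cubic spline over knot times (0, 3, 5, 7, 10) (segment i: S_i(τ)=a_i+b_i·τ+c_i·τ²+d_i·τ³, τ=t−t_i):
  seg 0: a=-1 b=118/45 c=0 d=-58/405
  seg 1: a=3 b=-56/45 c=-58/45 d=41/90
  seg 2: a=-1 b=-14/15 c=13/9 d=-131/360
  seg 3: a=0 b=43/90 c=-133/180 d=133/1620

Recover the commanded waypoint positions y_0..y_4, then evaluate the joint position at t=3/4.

y_0 = S_0(0) = a_0 = -1
y_1 = S_1(0) = a_1 = 3
y_2 = S_2(0) = a_2 = -1
y_3 = S_3(0) = a_3 = 0
y_4 = S_3(3) = -3
t_q=3/4 is in segment 0 (τ=3/4); S_0(τ)=29/32

y_0=-1 y_1=3 y_2=-1 y_3=0 y_4=-3
S(3/4) = 29/32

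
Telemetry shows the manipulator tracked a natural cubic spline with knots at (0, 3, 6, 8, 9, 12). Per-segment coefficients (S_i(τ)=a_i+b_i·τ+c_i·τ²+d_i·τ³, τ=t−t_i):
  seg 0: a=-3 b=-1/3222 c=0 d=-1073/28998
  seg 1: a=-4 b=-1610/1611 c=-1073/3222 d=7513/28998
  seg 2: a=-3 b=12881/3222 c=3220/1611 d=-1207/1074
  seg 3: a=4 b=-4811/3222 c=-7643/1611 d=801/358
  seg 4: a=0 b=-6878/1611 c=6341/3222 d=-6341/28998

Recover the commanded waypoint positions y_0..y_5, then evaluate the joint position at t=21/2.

y_0=-3 y_1=-4 y_2=-3 y_3=4 y_4=0 y_5=-1
S(21/2) = -7773/2864

y_0 = S_0(0) = a_0 = -3
y_1 = S_1(0) = a_1 = -4
y_2 = S_2(0) = a_2 = -3
y_3 = S_3(0) = a_3 = 4
y_4 = S_4(0) = a_4 = 0
y_5 = S_4(3) = -1
t_q=21/2 is in segment 4 (τ=3/2); S_4(τ)=-7773/2864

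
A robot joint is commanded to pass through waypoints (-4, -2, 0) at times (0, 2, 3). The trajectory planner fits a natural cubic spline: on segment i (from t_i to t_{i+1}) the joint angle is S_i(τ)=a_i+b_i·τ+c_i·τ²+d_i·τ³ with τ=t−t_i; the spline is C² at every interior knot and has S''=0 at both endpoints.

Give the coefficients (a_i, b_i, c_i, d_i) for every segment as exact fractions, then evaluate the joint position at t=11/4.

Δ: Δ0=1, Δ1=2
row 1: diag=6, rhs=6; c'=1/6, d'=1
back: M1=1
M: M0=0, M1=1, M2=0
seg 0: a=-4, c=M0/2=0, d=(M1−M0)/(6·2)=1/12, b=Δ0−h0·(2M0+M1)/6=2/3
seg 1: a=-2, c=M1/2=1/2, d=(M2−M1)/(6·1)=-1/6, b=Δ1−h1·(2M1+M2)/6=5/3
t_q=11/4 → seg 1, τ=3/4; S=-2+5/3·τ+1/2·τ²+-1/6·τ³=-69/128

  seg 0: a=-4 b=2/3 c=0 d=1/12
  seg 1: a=-2 b=5/3 c=1/2 d=-1/6
S(11/4) = -69/128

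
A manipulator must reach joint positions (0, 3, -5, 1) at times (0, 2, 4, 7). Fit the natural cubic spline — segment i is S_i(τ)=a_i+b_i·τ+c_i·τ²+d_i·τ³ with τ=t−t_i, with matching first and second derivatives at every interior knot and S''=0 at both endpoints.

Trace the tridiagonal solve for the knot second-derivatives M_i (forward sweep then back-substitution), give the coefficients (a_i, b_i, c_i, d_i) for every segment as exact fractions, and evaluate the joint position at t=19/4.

  seg 0: a=0 b=62/19 c=0 d=-67/152
  seg 1: a=3 b=-77/38 c=-201/76 d=63/76
  seg 2: a=-5 b=-101/38 c=177/76 d=-59/228
S(19/4) = -28175/4864

Δ: Δ0=3/2, Δ1=-4, Δ2=2
row 1: diag=8, rhs=-33; c'=1/4, d'=-33/8
row 2: denom=10−2·1/4=19/2; d'=(36−2·-33/8)/(19/2)=177/38
back: M2=177/38
back: M1=-33/8−1/4·177/38=-201/38
M: M0=0, M1=-201/38, M2=177/38, M3=0
seg 0: a=0, c=M0/2=0, d=(M1−M0)/(6·2)=-67/152, b=Δ0−h0·(2M0+M1)/6=62/19
seg 1: a=3, c=M1/2=-201/76, d=(M2−M1)/(6·2)=63/76, b=Δ1−h1·(2M1+M2)/6=-77/38
seg 2: a=-5, c=M2/2=177/76, d=(M3−M2)/(6·3)=-59/228, b=Δ2−h2·(2M2+M3)/6=-101/38
t_q=19/4 → seg 2, τ=3/4; S=-5+-101/38·τ+177/76·τ²+-59/228·τ³=-28175/4864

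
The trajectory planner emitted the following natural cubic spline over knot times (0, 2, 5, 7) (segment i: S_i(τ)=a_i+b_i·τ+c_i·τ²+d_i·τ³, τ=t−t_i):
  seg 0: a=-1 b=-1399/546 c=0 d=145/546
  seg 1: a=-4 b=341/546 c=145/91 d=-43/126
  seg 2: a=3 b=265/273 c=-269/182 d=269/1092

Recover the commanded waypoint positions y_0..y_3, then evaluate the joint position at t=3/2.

y_0=-1 y_1=-4 y_2=3 y_3=1
S(3/2) = -821/208

y_0 = S_0(0) = a_0 = -1
y_1 = S_1(0) = a_1 = -4
y_2 = S_2(0) = a_2 = 3
y_3 = S_2(2) = 1
t_q=3/2 is in segment 0 (τ=3/2); S_0(τ)=-821/208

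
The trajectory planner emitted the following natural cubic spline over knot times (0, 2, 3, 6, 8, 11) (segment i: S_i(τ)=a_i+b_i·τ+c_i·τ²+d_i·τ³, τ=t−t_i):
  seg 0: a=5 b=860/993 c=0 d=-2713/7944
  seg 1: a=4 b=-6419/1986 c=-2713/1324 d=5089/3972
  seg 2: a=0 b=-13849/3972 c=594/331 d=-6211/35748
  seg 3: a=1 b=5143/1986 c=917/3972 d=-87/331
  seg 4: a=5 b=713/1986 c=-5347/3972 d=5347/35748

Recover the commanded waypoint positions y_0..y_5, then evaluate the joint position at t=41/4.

y_0 = S_0(0) = a_0 = 5
y_1 = S_1(0) = a_1 = 4
y_2 = S_2(0) = a_2 = 0
y_3 = S_3(0) = a_3 = 1
y_4 = S_4(0) = a_4 = 5
y_5 = S_4(3) = -2
t_q=41/4 is in segment 4 (τ=9/4); S_4(τ)=59021/84736

y_0=5 y_1=4 y_2=0 y_3=1 y_4=5 y_5=-2
S(41/4) = 59021/84736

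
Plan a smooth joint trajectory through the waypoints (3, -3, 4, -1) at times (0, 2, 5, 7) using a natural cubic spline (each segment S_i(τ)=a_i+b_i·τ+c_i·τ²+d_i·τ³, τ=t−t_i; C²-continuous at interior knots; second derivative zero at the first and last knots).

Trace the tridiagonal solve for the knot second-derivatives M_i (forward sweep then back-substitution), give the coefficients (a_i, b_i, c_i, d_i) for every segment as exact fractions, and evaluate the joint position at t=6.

Δ: Δ0=-3, Δ1=7/3, Δ2=-5/2
row 1: diag=10, rhs=32; c'=3/10, d'=16/5
row 2: denom=10−3·3/10=91/10; d'=(-29−3·16/5)/(91/10)=-386/91
back: M2=-386/91
back: M1=16/5−3/10·-386/91=407/91
M: M0=0, M1=407/91, M2=-386/91, M3=0
seg 0: a=3, c=M0/2=0, d=(M1−M0)/(6·2)=407/1092, b=Δ0−h0·(2M0+M1)/6=-1226/273
seg 1: a=-3, c=M1/2=407/182, d=(M2−M1)/(6·3)=-61/126, b=Δ1−h1·(2M1+M2)/6=-5/273
seg 2: a=4, c=M2/2=-193/91, d=(M3−M2)/(6·2)=193/546, b=Δ2−h2·(2M2+M3)/6=179/546
t_q=6 → seg 2, τ=1; S=4+179/546·τ+-193/91·τ²+193/546·τ³=233/91

  seg 0: a=3 b=-1226/273 c=0 d=407/1092
  seg 1: a=-3 b=-5/273 c=407/182 d=-61/126
  seg 2: a=4 b=179/546 c=-193/91 d=193/546
S(6) = 233/91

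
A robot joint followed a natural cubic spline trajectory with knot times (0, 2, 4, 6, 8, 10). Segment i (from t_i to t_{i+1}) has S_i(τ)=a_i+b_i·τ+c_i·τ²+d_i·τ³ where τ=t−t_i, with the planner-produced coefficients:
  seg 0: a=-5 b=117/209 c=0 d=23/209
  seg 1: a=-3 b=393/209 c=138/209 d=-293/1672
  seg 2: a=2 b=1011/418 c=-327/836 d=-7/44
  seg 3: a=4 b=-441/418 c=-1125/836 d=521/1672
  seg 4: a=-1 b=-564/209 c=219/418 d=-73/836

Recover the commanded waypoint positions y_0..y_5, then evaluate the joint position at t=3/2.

y_0=-5 y_1=-3 y_2=2 y_3=4 y_4=-1 y_5=-5
S(3/2) = -6335/1672

y_0 = S_0(0) = a_0 = -5
y_1 = S_1(0) = a_1 = -3
y_2 = S_2(0) = a_2 = 2
y_3 = S_3(0) = a_3 = 4
y_4 = S_4(0) = a_4 = -1
y_5 = S_4(2) = -5
t_q=3/2 is in segment 0 (τ=3/2); S_0(τ)=-6335/1672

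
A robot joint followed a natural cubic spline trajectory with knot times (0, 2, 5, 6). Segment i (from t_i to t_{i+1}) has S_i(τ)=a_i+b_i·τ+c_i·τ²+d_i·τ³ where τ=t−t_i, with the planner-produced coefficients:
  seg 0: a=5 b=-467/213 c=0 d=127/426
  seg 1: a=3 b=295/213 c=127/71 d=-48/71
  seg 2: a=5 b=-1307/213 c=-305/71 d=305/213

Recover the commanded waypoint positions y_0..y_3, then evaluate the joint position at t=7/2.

y_0=5 y_1=3 y_2=5 y_3=-4
S(7/2) = 1937/284

y_0 = S_0(0) = a_0 = 5
y_1 = S_1(0) = a_1 = 3
y_2 = S_2(0) = a_2 = 5
y_3 = S_2(1) = -4
t_q=7/2 is in segment 1 (τ=3/2); S_1(τ)=1937/284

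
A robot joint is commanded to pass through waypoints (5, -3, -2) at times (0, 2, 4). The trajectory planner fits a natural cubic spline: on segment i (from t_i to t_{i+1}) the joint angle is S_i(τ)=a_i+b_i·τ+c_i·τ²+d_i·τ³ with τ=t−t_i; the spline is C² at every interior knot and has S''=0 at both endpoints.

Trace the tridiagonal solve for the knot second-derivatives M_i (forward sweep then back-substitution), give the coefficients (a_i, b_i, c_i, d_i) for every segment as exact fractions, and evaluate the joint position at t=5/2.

  seg 0: a=5 b=-41/8 c=0 d=9/32
  seg 1: a=-3 b=-7/4 c=27/16 d=-9/32
S(5/2) = -893/256

Δ: Δ0=-4, Δ1=1/2
row 1: diag=8, rhs=27; c'=1/4, d'=27/8
back: M1=27/8
M: M0=0, M1=27/8, M2=0
seg 0: a=5, c=M0/2=0, d=(M1−M0)/(6·2)=9/32, b=Δ0−h0·(2M0+M1)/6=-41/8
seg 1: a=-3, c=M1/2=27/16, d=(M2−M1)/(6·2)=-9/32, b=Δ1−h1·(2M1+M2)/6=-7/4
t_q=5/2 → seg 1, τ=1/2; S=-3+-7/4·τ+27/16·τ²+-9/32·τ³=-893/256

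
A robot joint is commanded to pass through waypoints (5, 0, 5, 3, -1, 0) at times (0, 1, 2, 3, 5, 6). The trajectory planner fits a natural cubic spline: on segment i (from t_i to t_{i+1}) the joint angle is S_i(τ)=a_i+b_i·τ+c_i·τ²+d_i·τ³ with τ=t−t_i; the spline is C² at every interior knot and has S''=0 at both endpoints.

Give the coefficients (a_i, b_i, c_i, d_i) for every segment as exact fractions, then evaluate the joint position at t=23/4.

Δ: Δ0=-5, Δ1=5, Δ2=-2, Δ3=-2, Δ4=1
row 1: diag=4, rhs=60; c'=1/4, d'=15
row 2: denom=4−1·1/4=15/4; d'=(-42−1·15)/(15/4)=-76/5
row 3: denom=6−1·4/15=86/15; d'=(0−1·-76/5)/(86/15)=114/43
row 4: denom=6−2·15/43=228/43; d'=(18−2·114/43)/(228/43)=91/38
back: M4=91/38
back: M3=114/43−15/43·91/38=69/38
back: M2=-76/5−4/15·69/38=-298/19
back: M1=15−1/4·-298/19=719/38
M: M0=0, M1=719/38, M2=-298/19, M3=69/38, M4=91/38, M5=0
seg 0: a=5, c=M0/2=0, d=(M1−M0)/(6·1)=719/228, b=Δ0−h0·(2M0+M1)/6=-1859/228
seg 1: a=0, c=M1/2=719/76, d=(M2−M1)/(6·1)=-1315/228, b=Δ1−h1·(2M1+M2)/6=149/114
seg 2: a=5, c=M2/2=-149/19, d=(M3−M2)/(6·1)=35/12, b=Δ2−h2·(2M2+M3)/6=667/228
seg 3: a=3, c=M3/2=69/76, d=(M4−M3)/(6·2)=11/228, b=Δ3−h3·(2M3+M4)/6=-457/114
seg 4: a=-1, c=M4/2=91/76, d=(M5−M4)/(6·1)=-91/228, b=Δ4−h4·(2M4+M5)/6=23/114
t_q=23/4 → seg 4, τ=3/4; S=-1+23/114·τ+91/76·τ²+-91/228·τ³=-1671/4864

  seg 0: a=5 b=-1859/228 c=0 d=719/228
  seg 1: a=0 b=149/114 c=719/76 d=-1315/228
  seg 2: a=5 b=667/228 c=-149/19 d=35/12
  seg 3: a=3 b=-457/114 c=69/76 d=11/228
  seg 4: a=-1 b=23/114 c=91/76 d=-91/228
S(23/4) = -1671/4864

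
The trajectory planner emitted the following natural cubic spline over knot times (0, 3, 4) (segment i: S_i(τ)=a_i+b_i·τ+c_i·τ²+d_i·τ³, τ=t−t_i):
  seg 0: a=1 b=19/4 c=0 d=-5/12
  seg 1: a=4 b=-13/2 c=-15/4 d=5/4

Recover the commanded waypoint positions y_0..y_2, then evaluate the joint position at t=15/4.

y_0=1 y_1=4 y_2=-5
S(15/4) = -629/256

y_0 = S_0(0) = a_0 = 1
y_1 = S_1(0) = a_1 = 4
y_2 = S_1(1) = -5
t_q=15/4 is in segment 1 (τ=3/4); S_1(τ)=-629/256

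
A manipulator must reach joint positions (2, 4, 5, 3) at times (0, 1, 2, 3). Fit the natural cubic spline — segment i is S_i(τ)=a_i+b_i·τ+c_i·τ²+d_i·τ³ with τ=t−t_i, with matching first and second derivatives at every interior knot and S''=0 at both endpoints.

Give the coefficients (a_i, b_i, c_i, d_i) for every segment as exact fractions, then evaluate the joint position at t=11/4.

Δ: Δ0=2, Δ1=1, Δ2=-2
row 1: diag=4, rhs=-6; c'=1/4, d'=-3/2
row 2: denom=4−1·1/4=15/4; d'=(-18−1·-3/2)/(15/4)=-22/5
back: M2=-22/5
back: M1=-3/2−1/4·-22/5=-2/5
M: M0=0, M1=-2/5, M2=-22/5, M3=0
seg 0: a=2, c=M0/2=0, d=(M1−M0)/(6·1)=-1/15, b=Δ0−h0·(2M0+M1)/6=31/15
seg 1: a=4, c=M1/2=-1/5, d=(M2−M1)/(6·1)=-2/3, b=Δ1−h1·(2M1+M2)/6=28/15
seg 2: a=5, c=M2/2=-11/5, d=(M3−M2)/(6·1)=11/15, b=Δ2−h2·(2M2+M3)/6=-8/15
t_q=11/4 → seg 2, τ=3/4; S=5+-8/15·τ+-11/5·τ²+11/15·τ³=235/64

  seg 0: a=2 b=31/15 c=0 d=-1/15
  seg 1: a=4 b=28/15 c=-1/5 d=-2/3
  seg 2: a=5 b=-8/15 c=-11/5 d=11/15
S(11/4) = 235/64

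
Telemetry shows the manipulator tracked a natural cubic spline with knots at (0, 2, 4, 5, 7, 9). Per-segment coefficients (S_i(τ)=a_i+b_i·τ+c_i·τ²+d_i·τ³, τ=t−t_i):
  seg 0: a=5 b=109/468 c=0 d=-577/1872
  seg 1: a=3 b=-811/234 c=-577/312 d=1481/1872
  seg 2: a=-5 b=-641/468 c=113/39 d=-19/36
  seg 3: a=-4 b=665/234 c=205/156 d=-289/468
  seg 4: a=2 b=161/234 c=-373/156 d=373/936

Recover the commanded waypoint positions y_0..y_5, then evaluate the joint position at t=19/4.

y_0=5 y_1=3 y_2=-5 y_3=-4 y_4=2 y_5=-3
S(19/4) = -46127/9984

y_0 = S_0(0) = a_0 = 5
y_1 = S_1(0) = a_1 = 3
y_2 = S_2(0) = a_2 = -5
y_3 = S_3(0) = a_3 = -4
y_4 = S_4(0) = a_4 = 2
y_5 = S_4(2) = -3
t_q=19/4 is in segment 2 (τ=3/4); S_2(τ)=-46127/9984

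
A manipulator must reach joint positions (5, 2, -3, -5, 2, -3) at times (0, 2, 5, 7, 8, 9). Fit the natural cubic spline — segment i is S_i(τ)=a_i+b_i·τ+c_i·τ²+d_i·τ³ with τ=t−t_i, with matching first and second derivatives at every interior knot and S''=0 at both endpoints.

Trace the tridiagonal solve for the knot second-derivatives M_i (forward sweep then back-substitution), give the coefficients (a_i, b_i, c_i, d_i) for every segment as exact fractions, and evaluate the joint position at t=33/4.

  seg 0: a=5 b=-19585/11598 c=0 d=547/11598
  seg 1: a=2 b=-13021/11598 c=547/1933 d=-1795/11598
  seg 2: a=-3 b=-20897/5799 c=-4291/3866 d=27971/23196
  seg 3: a=-5 b=37270/5799 c=11840/1933 d=-32197/5799
  seg 4: a=2 b=11719/5799 c=-20357/1933 d=20357/5799
S(33/4) = 235283/123712

Δ: Δ0=-3/2, Δ1=-5/3, Δ2=-1, Δ3=7, Δ4=-5
row 1: diag=10, rhs=-1; c'=3/10, d'=-1/10
row 2: denom=10−3·3/10=91/10; d'=(4−3·-1/10)/(91/10)=43/91
row 3: denom=6−2·20/91=506/91; d'=(48−2·43/91)/(506/91)=2141/253
row 4: denom=4−1·91/506=1933/506; d'=(-72−1·2141/253)/(1933/506)=-40714/1933
back: M4=-40714/1933
back: M3=2141/253−91/506·-40714/1933=23680/1933
back: M2=43/91−20/91·23680/1933=-4291/1933
back: M1=-1/10−3/10·-4291/1933=1094/1933
M: M0=0, M1=1094/1933, M2=-4291/1933, M3=23680/1933, M4=-40714/1933, M5=0
seg 0: a=5, c=M0/2=0, d=(M1−M0)/(6·2)=547/11598, b=Δ0−h0·(2M0+M1)/6=-19585/11598
seg 1: a=2, c=M1/2=547/1933, d=(M2−M1)/(6·3)=-1795/11598, b=Δ1−h1·(2M1+M2)/6=-13021/11598
seg 2: a=-3, c=M2/2=-4291/3866, d=(M3−M2)/(6·2)=27971/23196, b=Δ2−h2·(2M2+M3)/6=-20897/5799
seg 3: a=-5, c=M3/2=11840/1933, d=(M4−M3)/(6·1)=-32197/5799, b=Δ3−h3·(2M3+M4)/6=37270/5799
seg 4: a=2, c=M4/2=-20357/1933, d=(M5−M4)/(6·1)=20357/5799, b=Δ4−h4·(2M4+M5)/6=11719/5799
t_q=33/4 → seg 4, τ=1/4; S=2+11719/5799·τ+-20357/1933·τ²+20357/5799·τ³=235283/123712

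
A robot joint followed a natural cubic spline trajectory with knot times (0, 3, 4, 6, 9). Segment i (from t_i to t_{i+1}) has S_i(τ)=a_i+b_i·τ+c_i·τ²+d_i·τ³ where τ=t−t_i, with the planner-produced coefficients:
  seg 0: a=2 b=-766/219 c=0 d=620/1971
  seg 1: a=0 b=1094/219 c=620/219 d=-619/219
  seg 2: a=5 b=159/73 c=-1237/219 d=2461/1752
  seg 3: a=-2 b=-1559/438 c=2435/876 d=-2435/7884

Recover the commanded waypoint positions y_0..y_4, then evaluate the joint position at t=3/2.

y_0=2 y_1=0 y_2=5 y_3=-2 y_4=4
S(3/2) = -319/146

y_0 = S_0(0) = a_0 = 2
y_1 = S_1(0) = a_1 = 0
y_2 = S_2(0) = a_2 = 5
y_3 = S_3(0) = a_3 = -2
y_4 = S_3(3) = 4
t_q=3/2 is in segment 0 (τ=3/2); S_0(τ)=-319/146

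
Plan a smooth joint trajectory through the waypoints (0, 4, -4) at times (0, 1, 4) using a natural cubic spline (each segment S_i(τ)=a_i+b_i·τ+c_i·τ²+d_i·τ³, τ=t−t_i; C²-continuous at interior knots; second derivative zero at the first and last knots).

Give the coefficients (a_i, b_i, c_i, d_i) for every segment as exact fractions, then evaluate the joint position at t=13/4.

  seg 0: a=0 b=29/6 c=0 d=-5/6
  seg 1: a=4 b=7/3 c=-5/2 d=5/18
S(13/4) = -31/128

Δ: Δ0=4, Δ1=-8/3
row 1: diag=8, rhs=-40; c'=3/8, d'=-5
back: M1=-5
M: M0=0, M1=-5, M2=0
seg 0: a=0, c=M0/2=0, d=(M1−M0)/(6·1)=-5/6, b=Δ0−h0·(2M0+M1)/6=29/6
seg 1: a=4, c=M1/2=-5/2, d=(M2−M1)/(6·3)=5/18, b=Δ1−h1·(2M1+M2)/6=7/3
t_q=13/4 → seg 1, τ=9/4; S=4+7/3·τ+-5/2·τ²+5/18·τ³=-31/128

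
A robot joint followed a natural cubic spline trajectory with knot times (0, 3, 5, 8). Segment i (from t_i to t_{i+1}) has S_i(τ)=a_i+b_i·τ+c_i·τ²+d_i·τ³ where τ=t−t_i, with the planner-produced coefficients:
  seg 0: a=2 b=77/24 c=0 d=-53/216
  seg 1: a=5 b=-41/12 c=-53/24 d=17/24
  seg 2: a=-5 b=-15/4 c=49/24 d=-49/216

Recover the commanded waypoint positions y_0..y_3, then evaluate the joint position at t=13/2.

y_0=2 y_1=5 y_2=-5 y_3=-4
S(13/2) = -435/64

y_0 = S_0(0) = a_0 = 2
y_1 = S_1(0) = a_1 = 5
y_2 = S_2(0) = a_2 = -5
y_3 = S_2(3) = -4
t_q=13/2 is in segment 2 (τ=3/2); S_2(τ)=-435/64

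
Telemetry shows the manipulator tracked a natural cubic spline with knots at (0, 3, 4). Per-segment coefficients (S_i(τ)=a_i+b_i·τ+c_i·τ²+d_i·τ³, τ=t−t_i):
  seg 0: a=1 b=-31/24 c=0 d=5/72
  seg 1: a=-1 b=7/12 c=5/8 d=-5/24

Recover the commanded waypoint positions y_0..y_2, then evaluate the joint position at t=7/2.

y_0 = S_0(0) = a_0 = 1
y_1 = S_1(0) = a_1 = -1
y_2 = S_1(1) = 0
t_q=7/2 is in segment 1 (τ=1/2); S_1(τ)=-37/64

y_0=1 y_1=-1 y_2=0
S(7/2) = -37/64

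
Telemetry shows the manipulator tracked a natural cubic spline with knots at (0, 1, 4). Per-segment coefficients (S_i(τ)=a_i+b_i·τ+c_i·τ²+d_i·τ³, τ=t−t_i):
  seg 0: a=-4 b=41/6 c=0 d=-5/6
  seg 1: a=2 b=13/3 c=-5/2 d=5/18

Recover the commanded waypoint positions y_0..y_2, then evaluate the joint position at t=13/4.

y_0 = S_0(0) = a_0 = -4
y_1 = S_1(0) = a_1 = 2
y_2 = S_1(3) = 0
t_q=13/4 is in segment 1 (τ=9/4); S_1(τ)=289/128

y_0=-4 y_1=2 y_2=0
S(13/4) = 289/128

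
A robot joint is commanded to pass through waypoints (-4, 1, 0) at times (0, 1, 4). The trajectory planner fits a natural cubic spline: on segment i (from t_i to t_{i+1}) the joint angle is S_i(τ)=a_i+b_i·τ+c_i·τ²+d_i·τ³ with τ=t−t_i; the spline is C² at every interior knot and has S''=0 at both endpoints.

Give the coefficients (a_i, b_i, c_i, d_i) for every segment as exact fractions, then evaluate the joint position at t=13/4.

  seg 0: a=-4 b=17/3 c=0 d=-2/3
  seg 1: a=1 b=11/3 c=-2 d=2/9
S(13/4) = 53/32

Δ: Δ0=5, Δ1=-1/3
row 1: diag=8, rhs=-32; c'=3/8, d'=-4
back: M1=-4
M: M0=0, M1=-4, M2=0
seg 0: a=-4, c=M0/2=0, d=(M1−M0)/(6·1)=-2/3, b=Δ0−h0·(2M0+M1)/6=17/3
seg 1: a=1, c=M1/2=-2, d=(M2−M1)/(6·3)=2/9, b=Δ1−h1·(2M1+M2)/6=11/3
t_q=13/4 → seg 1, τ=9/4; S=1+11/3·τ+-2·τ²+2/9·τ³=53/32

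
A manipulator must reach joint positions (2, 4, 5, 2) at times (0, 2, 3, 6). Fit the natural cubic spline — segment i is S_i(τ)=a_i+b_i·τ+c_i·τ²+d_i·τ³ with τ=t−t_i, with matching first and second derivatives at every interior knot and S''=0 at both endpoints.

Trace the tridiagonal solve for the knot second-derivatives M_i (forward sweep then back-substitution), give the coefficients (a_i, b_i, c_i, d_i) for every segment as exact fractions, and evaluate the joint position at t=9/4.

  seg 0: a=2 b=43/47 c=0 d=1/47
  seg 1: a=4 b=55/47 c=6/47 d=-14/47
  seg 2: a=5 b=25/47 c=-36/47 d=4/47
S(9/4) = 6461/1504

Δ: Δ0=1, Δ1=1, Δ2=-1
row 1: diag=6, rhs=0; c'=1/6, d'=0
row 2: denom=8−1·1/6=47/6; d'=(-12−1·0)/(47/6)=-72/47
back: M2=-72/47
back: M1=0−1/6·-72/47=12/47
M: M0=0, M1=12/47, M2=-72/47, M3=0
seg 0: a=2, c=M0/2=0, d=(M1−M0)/(6·2)=1/47, b=Δ0−h0·(2M0+M1)/6=43/47
seg 1: a=4, c=M1/2=6/47, d=(M2−M1)/(6·1)=-14/47, b=Δ1−h1·(2M1+M2)/6=55/47
seg 2: a=5, c=M2/2=-36/47, d=(M3−M2)/(6·3)=4/47, b=Δ2−h2·(2M2+M3)/6=25/47
t_q=9/4 → seg 1, τ=1/4; S=4+55/47·τ+6/47·τ²+-14/47·τ³=6461/1504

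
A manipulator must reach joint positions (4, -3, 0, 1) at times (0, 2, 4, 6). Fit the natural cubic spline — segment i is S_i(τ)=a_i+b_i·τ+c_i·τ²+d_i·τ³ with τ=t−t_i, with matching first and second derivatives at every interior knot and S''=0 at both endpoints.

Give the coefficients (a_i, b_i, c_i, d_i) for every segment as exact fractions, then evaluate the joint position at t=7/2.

Δ: Δ0=-7/2, Δ1=3/2, Δ2=1/2
row 1: diag=8, rhs=30; c'=1/4, d'=15/4
row 2: denom=8−2·1/4=15/2; d'=(-6−2·15/4)/(15/2)=-9/5
back: M2=-9/5
back: M1=15/4−1/4·-9/5=21/5
M: M0=0, M1=21/5, M2=-9/5, M3=0
seg 0: a=4, c=M0/2=0, d=(M1−M0)/(6·2)=7/20, b=Δ0−h0·(2M0+M1)/6=-49/10
seg 1: a=-3, c=M1/2=21/10, d=(M2−M1)/(6·2)=-1/2, b=Δ1−h1·(2M1+M2)/6=-7/10
seg 2: a=0, c=M2/2=-9/10, d=(M3−M2)/(6·2)=3/20, b=Δ2−h2·(2M2+M3)/6=17/10
t_q=7/2 → seg 1, τ=3/2; S=-3+-7/10·τ+21/10·τ²+-1/2·τ³=-81/80

  seg 0: a=4 b=-49/10 c=0 d=7/20
  seg 1: a=-3 b=-7/10 c=21/10 d=-1/2
  seg 2: a=0 b=17/10 c=-9/10 d=3/20
S(7/2) = -81/80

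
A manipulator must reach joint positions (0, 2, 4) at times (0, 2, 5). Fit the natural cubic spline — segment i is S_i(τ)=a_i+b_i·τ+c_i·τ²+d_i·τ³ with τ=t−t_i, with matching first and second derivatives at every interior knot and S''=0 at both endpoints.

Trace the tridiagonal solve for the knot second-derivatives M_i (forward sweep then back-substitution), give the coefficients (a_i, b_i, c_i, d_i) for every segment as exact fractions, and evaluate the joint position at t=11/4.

Δ: Δ0=1, Δ1=2/3
row 1: diag=10, rhs=-2; c'=3/10, d'=-1/5
back: M1=-1/5
M: M0=0, M1=-1/5, M2=0
seg 0: a=0, c=M0/2=0, d=(M1−M0)/(6·2)=-1/60, b=Δ0−h0·(2M0+M1)/6=16/15
seg 1: a=2, c=M1/2=-1/10, d=(M2−M1)/(6·3)=1/90, b=Δ1−h1·(2M1+M2)/6=13/15
t_q=11/4 → seg 1, τ=3/4; S=2+13/15·τ+-1/10·τ²+1/90·τ³=1663/640

  seg 0: a=0 b=16/15 c=0 d=-1/60
  seg 1: a=2 b=13/15 c=-1/10 d=1/90
S(11/4) = 1663/640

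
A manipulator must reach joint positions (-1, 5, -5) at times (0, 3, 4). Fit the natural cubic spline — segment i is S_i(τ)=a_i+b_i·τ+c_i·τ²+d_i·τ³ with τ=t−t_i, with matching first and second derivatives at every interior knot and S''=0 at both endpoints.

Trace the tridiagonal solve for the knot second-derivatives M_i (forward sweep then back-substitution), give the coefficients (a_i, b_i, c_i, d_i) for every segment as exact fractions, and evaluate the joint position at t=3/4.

  seg 0: a=-1 b=13/2 c=0 d=-1/2
  seg 1: a=5 b=-7 c=-9/2 d=3/2
S(3/4) = 469/128

Δ: Δ0=2, Δ1=-10
row 1: diag=8, rhs=-72; c'=1/8, d'=-9
back: M1=-9
M: M0=0, M1=-9, M2=0
seg 0: a=-1, c=M0/2=0, d=(M1−M0)/(6·3)=-1/2, b=Δ0−h0·(2M0+M1)/6=13/2
seg 1: a=5, c=M1/2=-9/2, d=(M2−M1)/(6·1)=3/2, b=Δ1−h1·(2M1+M2)/6=-7
t_q=3/4 → seg 0, τ=3/4; S=-1+13/2·τ+0·τ²+-1/2·τ³=469/128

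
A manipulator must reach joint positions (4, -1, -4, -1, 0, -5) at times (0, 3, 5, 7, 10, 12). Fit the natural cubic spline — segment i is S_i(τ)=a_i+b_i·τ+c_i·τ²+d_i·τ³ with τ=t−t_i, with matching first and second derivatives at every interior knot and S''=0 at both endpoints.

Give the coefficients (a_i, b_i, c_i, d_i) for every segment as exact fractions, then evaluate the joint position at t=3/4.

Δ: Δ0=-5/3, Δ1=-3/2, Δ2=3/2, Δ3=1/3, Δ4=-5/2
row 1: diag=10, rhs=1; c'=1/5, d'=1/10
row 2: denom=8−2·1/5=38/5; d'=(18−2·1/10)/(38/5)=89/38
row 3: denom=10−2·5/19=180/19; d'=(-7−2·89/38)/(180/19)=-37/30
row 4: denom=10−3·19/60=181/20; d'=(-17−3·-37/30)/(181/20)=-266/181
back: M4=-266/181
back: M3=-37/30−19/60·-266/181=-139/181
back: M2=89/38−5/19·-139/181=921/362
back: M1=1/10−1/5·921/362=-74/181
M: M0=0, M1=-74/181, M2=921/362, M3=-139/181, M4=-266/181, M5=0
seg 0: a=4, c=M0/2=0, d=(M1−M0)/(6·3)=-37/1629, b=Δ0−h0·(2M0+M1)/6=-794/543
seg 1: a=-1, c=M1/2=-37/181, d=(M2−M1)/(6·2)=1069/4344, b=Δ1−h1·(2M1+M2)/6=-1127/543
seg 2: a=-4, c=M2/2=921/724, d=(M3−M2)/(6·2)=-1199/4344, b=Δ2−h2·(2M2+M3)/6=65/1086
seg 3: a=-1, c=M3/2=-139/362, d=(M4−M3)/(6·3)=-127/3258, b=Δ3−h3·(2M3+M4)/6=997/543
seg 4: a=0, c=M4/2=-133/181, d=(M5−M4)/(6·2)=133/1086, b=Δ4−h4·(2M4+M5)/6=-1651/1086
t_q=3/4 → seg 0, τ=3/4; S=4+-794/543·τ+0·τ²+-37/1629·τ³=33521/11584

  seg 0: a=4 b=-794/543 c=0 d=-37/1629
  seg 1: a=-1 b=-1127/543 c=-37/181 d=1069/4344
  seg 2: a=-4 b=65/1086 c=921/724 d=-1199/4344
  seg 3: a=-1 b=997/543 c=-139/362 d=-127/3258
  seg 4: a=0 b=-1651/1086 c=-133/181 d=133/1086
S(3/4) = 33521/11584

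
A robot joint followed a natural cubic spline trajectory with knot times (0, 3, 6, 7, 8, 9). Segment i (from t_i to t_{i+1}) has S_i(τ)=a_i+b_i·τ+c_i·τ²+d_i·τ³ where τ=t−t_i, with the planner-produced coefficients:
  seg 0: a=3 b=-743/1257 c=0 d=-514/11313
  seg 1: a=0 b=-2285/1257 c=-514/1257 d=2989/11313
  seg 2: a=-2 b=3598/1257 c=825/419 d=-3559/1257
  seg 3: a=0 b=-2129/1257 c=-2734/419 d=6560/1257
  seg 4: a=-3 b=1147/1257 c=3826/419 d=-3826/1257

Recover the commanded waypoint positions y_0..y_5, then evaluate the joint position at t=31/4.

y_0=3 y_1=0 y_2=-2 y_3=0 y_4=-3 y_5=4
S(31/4) = -9181/3352

y_0 = S_0(0) = a_0 = 3
y_1 = S_1(0) = a_1 = 0
y_2 = S_2(0) = a_2 = -2
y_3 = S_3(0) = a_3 = 0
y_4 = S_4(0) = a_4 = -3
y_5 = S_4(1) = 4
t_q=31/4 is in segment 3 (τ=3/4); S_3(τ)=-9181/3352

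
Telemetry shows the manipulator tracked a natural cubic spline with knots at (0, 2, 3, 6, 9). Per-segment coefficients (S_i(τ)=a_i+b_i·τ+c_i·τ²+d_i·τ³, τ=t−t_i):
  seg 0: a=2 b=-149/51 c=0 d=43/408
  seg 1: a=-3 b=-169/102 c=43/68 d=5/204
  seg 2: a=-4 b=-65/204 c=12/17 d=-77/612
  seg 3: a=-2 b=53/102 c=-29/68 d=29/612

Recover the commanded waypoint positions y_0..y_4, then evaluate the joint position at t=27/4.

y_0 = S_0(0) = a_0 = 2
y_1 = S_1(0) = a_1 = -3
y_2 = S_2(0) = a_2 = -4
y_3 = S_3(0) = a_3 = -2
y_4 = S_3(3) = -3
t_q=27/4 is in segment 3 (τ=3/4); S_3(τ)=-7965/4352

y_0=2 y_1=-3 y_2=-4 y_3=-2 y_4=-3
S(27/4) = -7965/4352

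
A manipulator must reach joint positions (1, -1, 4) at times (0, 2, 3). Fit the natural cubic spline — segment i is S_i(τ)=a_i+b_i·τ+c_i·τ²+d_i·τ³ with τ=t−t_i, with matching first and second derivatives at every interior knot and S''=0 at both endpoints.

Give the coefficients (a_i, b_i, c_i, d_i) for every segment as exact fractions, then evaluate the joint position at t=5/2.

  seg 0: a=1 b=-3 c=0 d=1/2
  seg 1: a=-1 b=3 c=3 d=-1
S(5/2) = 9/8

Δ: Δ0=-1, Δ1=5
row 1: diag=6, rhs=36; c'=1/6, d'=6
back: M1=6
M: M0=0, M1=6, M2=0
seg 0: a=1, c=M0/2=0, d=(M1−M0)/(6·2)=1/2, b=Δ0−h0·(2M0+M1)/6=-3
seg 1: a=-1, c=M1/2=3, d=(M2−M1)/(6·1)=-1, b=Δ1−h1·(2M1+M2)/6=3
t_q=5/2 → seg 1, τ=1/2; S=-1+3·τ+3·τ²+-1·τ³=9/8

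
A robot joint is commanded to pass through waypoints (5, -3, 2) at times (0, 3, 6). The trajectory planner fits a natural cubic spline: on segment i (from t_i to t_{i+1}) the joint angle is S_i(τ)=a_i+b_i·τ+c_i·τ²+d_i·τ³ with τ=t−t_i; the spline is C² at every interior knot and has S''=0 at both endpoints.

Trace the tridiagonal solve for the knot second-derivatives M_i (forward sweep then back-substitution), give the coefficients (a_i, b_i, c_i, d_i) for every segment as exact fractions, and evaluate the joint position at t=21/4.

  seg 0: a=5 b=-15/4 c=0 d=13/108
  seg 1: a=-3 b=-1/2 c=13/12 d=-13/108
S(21/4) = -3/256

Δ: Δ0=-8/3, Δ1=5/3
row 1: diag=12, rhs=26; c'=1/4, d'=13/6
back: M1=13/6
M: M0=0, M1=13/6, M2=0
seg 0: a=5, c=M0/2=0, d=(M1−M0)/(6·3)=13/108, b=Δ0−h0·(2M0+M1)/6=-15/4
seg 1: a=-3, c=M1/2=13/12, d=(M2−M1)/(6·3)=-13/108, b=Δ1−h1·(2M1+M2)/6=-1/2
t_q=21/4 → seg 1, τ=9/4; S=-3+-1/2·τ+13/12·τ²+-13/108·τ³=-3/256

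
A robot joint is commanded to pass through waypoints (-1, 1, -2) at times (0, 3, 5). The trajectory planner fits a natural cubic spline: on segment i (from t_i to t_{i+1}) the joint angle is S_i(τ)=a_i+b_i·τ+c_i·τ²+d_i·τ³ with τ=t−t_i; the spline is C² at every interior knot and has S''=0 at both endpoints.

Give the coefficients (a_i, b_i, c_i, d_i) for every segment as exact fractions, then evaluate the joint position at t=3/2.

  seg 0: a=-1 b=79/60 c=0 d=-13/180
  seg 1: a=1 b=-19/30 c=-13/20 d=13/120
S(3/2) = 117/160

Δ: Δ0=2/3, Δ1=-3/2
row 1: diag=10, rhs=-13; c'=1/5, d'=-13/10
back: M1=-13/10
M: M0=0, M1=-13/10, M2=0
seg 0: a=-1, c=M0/2=0, d=(M1−M0)/(6·3)=-13/180, b=Δ0−h0·(2M0+M1)/6=79/60
seg 1: a=1, c=M1/2=-13/20, d=(M2−M1)/(6·2)=13/120, b=Δ1−h1·(2M1+M2)/6=-19/30
t_q=3/2 → seg 0, τ=3/2; S=-1+79/60·τ+0·τ²+-13/180·τ³=117/160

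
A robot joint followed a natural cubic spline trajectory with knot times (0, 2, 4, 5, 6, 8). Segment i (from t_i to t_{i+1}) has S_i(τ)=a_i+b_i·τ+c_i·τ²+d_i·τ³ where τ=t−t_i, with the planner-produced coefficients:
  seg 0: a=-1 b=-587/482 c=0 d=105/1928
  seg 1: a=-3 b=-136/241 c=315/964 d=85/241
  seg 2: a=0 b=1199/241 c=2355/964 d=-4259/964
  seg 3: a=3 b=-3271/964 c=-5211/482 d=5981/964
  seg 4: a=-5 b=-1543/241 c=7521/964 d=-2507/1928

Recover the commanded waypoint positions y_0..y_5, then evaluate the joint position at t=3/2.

y_0=-1 y_1=-3 y_2=0 y_3=3 y_4=-5 y_5=3
S(3/2) = -40765/15424

y_0 = S_0(0) = a_0 = -1
y_1 = S_1(0) = a_1 = -3
y_2 = S_2(0) = a_2 = 0
y_3 = S_3(0) = a_3 = 3
y_4 = S_4(0) = a_4 = -5
y_5 = S_4(2) = 3
t_q=3/2 is in segment 0 (τ=3/2); S_0(τ)=-40765/15424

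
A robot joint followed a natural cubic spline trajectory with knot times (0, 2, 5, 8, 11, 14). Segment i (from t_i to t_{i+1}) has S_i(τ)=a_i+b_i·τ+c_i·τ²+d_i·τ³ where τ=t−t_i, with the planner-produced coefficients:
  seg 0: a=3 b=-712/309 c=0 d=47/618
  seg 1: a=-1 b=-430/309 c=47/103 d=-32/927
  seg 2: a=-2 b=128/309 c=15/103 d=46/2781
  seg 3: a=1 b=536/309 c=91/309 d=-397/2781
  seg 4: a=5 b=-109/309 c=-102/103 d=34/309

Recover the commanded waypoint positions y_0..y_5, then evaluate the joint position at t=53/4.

y_0 = S_0(0) = a_0 = 3
y_1 = S_1(0) = a_1 = -1
y_2 = S_2(0) = a_2 = -2
y_3 = S_3(0) = a_3 = 1
y_4 = S_4(0) = a_4 = 5
y_5 = S_4(3) = -2
t_q=53/4 is in segment 4 (τ=9/4); S_4(τ)=1471/3296

y_0=3 y_1=-1 y_2=-2 y_3=1 y_4=5 y_5=-2
S(53/4) = 1471/3296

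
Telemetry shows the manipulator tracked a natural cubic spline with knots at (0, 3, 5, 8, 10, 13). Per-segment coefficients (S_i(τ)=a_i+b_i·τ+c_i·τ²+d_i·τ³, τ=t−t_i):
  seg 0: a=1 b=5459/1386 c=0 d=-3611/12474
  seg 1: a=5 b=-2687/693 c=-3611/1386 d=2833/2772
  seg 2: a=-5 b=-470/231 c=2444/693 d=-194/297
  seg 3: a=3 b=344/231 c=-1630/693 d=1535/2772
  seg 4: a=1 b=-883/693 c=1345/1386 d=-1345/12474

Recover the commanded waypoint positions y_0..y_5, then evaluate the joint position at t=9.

y_0 = S_0(0) = a_0 = 1
y_1 = S_1(0) = a_1 = 5
y_2 = S_2(0) = a_2 = -5
y_3 = S_3(0) = a_3 = 3
y_4 = S_4(0) = a_4 = 1
y_5 = S_4(3) = 3
t_q=9 is in segment 3 (τ=1); S_3(τ)=7459/2772

y_0=1 y_1=5 y_2=-5 y_3=3 y_4=1 y_5=3
S(9) = 7459/2772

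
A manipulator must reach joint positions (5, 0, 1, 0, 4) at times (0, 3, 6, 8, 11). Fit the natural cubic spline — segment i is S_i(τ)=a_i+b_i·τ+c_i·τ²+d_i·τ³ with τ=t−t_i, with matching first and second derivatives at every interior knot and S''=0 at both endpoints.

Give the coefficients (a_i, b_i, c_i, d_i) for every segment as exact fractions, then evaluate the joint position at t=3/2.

  seg 0: a=5 b=-409/177 c=0 d=38/531
  seg 1: a=0 b=-67/177 c=38/59 d=-8/59
  seg 2: a=1 b=-31/177 c=-34/59 d=293/1416
  seg 3: a=0 b=1/354 c=157/236 d=-157/2124
S(3/2) = 419/236

Δ: Δ0=-5/3, Δ1=1/3, Δ2=-1/2, Δ3=4/3
row 1: diag=12, rhs=12; c'=1/4, d'=1
row 2: denom=10−3·1/4=37/4; d'=(-5−3·1)/(37/4)=-32/37
row 3: denom=10−2·8/37=354/37; d'=(11−2·-32/37)/(354/37)=157/118
back: M3=157/118
back: M2=-32/37−8/37·157/118=-68/59
back: M1=1−1/4·-68/59=76/59
M: M0=0, M1=76/59, M2=-68/59, M3=157/118, M4=0
seg 0: a=5, c=M0/2=0, d=(M1−M0)/(6·3)=38/531, b=Δ0−h0·(2M0+M1)/6=-409/177
seg 1: a=0, c=M1/2=38/59, d=(M2−M1)/(6·3)=-8/59, b=Δ1−h1·(2M1+M2)/6=-67/177
seg 2: a=1, c=M2/2=-34/59, d=(M3−M2)/(6·2)=293/1416, b=Δ2−h2·(2M2+M3)/6=-31/177
seg 3: a=0, c=M3/2=157/236, d=(M4−M3)/(6·3)=-157/2124, b=Δ3−h3·(2M3+M4)/6=1/354
t_q=3/2 → seg 0, τ=3/2; S=5+-409/177·τ+0·τ²+38/531·τ³=419/236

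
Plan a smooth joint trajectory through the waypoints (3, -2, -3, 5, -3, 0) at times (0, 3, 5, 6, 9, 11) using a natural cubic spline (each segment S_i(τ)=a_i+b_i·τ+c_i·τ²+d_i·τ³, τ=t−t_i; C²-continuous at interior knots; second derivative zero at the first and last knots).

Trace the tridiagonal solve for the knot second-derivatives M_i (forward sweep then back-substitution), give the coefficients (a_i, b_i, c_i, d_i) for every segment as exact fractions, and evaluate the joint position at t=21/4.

  seg 0: a=3 b=-895/969 c=0 d=-80/969
  seg 1: a=-2 b=-3055/969 c=-240/323 d=8021/7752
  seg 2: a=-3 b=12193/1938 c=7061/1292 d=-14561/3876
  seg 3: a=5 b=1357/228 c=-1875/323 d=11365/11628
  seg 4: a=-3 b=-4823/1938 c=3865/1292 d=-3865/7752
S(21/4) = -94615/82688

Δ: Δ0=-5/3, Δ1=-1/2, Δ2=8, Δ3=-8/3, Δ4=3/2
row 1: diag=10, rhs=7; c'=1/5, d'=7/10
row 2: denom=6−2·1/5=28/5; d'=(51−2·7/10)/(28/5)=62/7
row 3: denom=8−1·5/28=219/28; d'=(-64−1·62/7)/(219/28)=-680/73
row 4: denom=10−3·28/73=646/73; d'=(25−3·-680/73)/(646/73)=3865/646
back: M4=3865/646
back: M3=-680/73−28/73·3865/646=-3750/323
back: M2=62/7−5/28·-3750/323=7061/646
back: M1=7/10−1/5·7061/646=-480/323
M: M0=0, M1=-480/323, M2=7061/646, M3=-3750/323, M4=3865/646, M5=0
seg 0: a=3, c=M0/2=0, d=(M1−M0)/(6·3)=-80/969, b=Δ0−h0·(2M0+M1)/6=-895/969
seg 1: a=-2, c=M1/2=-240/323, d=(M2−M1)/(6·2)=8021/7752, b=Δ1−h1·(2M1+M2)/6=-3055/969
seg 2: a=-3, c=M2/2=7061/1292, d=(M3−M2)/(6·1)=-14561/3876, b=Δ2−h2·(2M2+M3)/6=12193/1938
seg 3: a=5, c=M3/2=-1875/323, d=(M4−M3)/(6·3)=11365/11628, b=Δ3−h3·(2M3+M4)/6=1357/228
seg 4: a=-3, c=M4/2=3865/1292, d=(M5−M4)/(6·2)=-3865/7752, b=Δ4−h4·(2M4+M5)/6=-4823/1938
t_q=21/4 → seg 2, τ=1/4; S=-3+12193/1938·τ+7061/1292·τ²+-14561/3876·τ³=-94615/82688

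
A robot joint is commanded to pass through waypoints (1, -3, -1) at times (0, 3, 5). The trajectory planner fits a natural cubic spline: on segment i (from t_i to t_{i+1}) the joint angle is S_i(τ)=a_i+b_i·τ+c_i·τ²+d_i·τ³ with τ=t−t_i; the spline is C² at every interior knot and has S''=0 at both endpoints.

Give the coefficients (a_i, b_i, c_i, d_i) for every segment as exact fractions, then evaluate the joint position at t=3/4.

  seg 0: a=1 b=-61/30 c=0 d=7/90
  seg 1: a=-3 b=1/15 c=7/10 d=-7/60
S(3/4) = -63/128

Δ: Δ0=-4/3, Δ1=1
row 1: diag=10, rhs=14; c'=1/5, d'=7/5
back: M1=7/5
M: M0=0, M1=7/5, M2=0
seg 0: a=1, c=M0/2=0, d=(M1−M0)/(6·3)=7/90, b=Δ0−h0·(2M0+M1)/6=-61/30
seg 1: a=-3, c=M1/2=7/10, d=(M2−M1)/(6·2)=-7/60, b=Δ1−h1·(2M1+M2)/6=1/15
t_q=3/4 → seg 0, τ=3/4; S=1+-61/30·τ+0·τ²+7/90·τ³=-63/128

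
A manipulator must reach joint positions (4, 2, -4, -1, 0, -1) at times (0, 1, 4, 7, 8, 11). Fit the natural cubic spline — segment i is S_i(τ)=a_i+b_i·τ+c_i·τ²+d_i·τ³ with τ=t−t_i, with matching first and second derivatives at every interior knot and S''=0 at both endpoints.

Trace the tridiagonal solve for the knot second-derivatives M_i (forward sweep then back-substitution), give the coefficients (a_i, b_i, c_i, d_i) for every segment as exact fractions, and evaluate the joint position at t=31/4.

Δ: Δ0=-2, Δ1=-2, Δ2=1, Δ3=1, Δ4=-1/3
row 1: diag=8, rhs=0; c'=3/8, d'=0
row 2: denom=12−3·3/8=87/8; d'=(18−3·0)/(87/8)=48/29
row 3: denom=8−3·8/29=208/29; d'=(0−3·48/29)/(208/29)=-9/13
row 4: denom=8−1·29/208=1635/208; d'=(-8−1·-9/13)/(1635/208)=-304/327
back: M4=-304/327
back: M3=-9/13−29/208·-304/327=-184/327
back: M2=48/29−8/29·-184/327=592/327
back: M1=0−3/8·592/327=-74/109
M: M0=0, M1=-74/109, M2=592/327, M3=-184/327, M4=-304/327, M5=0
seg 0: a=4, c=M0/2=0, d=(M1−M0)/(6·1)=-37/327, b=Δ0−h0·(2M0+M1)/6=-617/327
seg 1: a=2, c=M1/2=-37/109, d=(M2−M1)/(6·3)=407/2943, b=Δ1−h1·(2M1+M2)/6=-728/327
seg 2: a=-4, c=M2/2=296/327, d=(M3−M2)/(6·3)=-388/2943, b=Δ2−h2·(2M2+M3)/6=-173/327
seg 3: a=-1, c=M3/2=-92/327, d=(M4−M3)/(6·1)=-20/327, b=Δ3−h3·(2M3+M4)/6=439/327
seg 4: a=0, c=M4/2=-152/327, d=(M5−M4)/(6·3)=152/2943, b=Δ4−h4·(2M4+M5)/6=65/109
t_q=31/4 → seg 3, τ=3/4; S=-1+439/327·τ+-92/327·τ²+-20/327·τ³=-309/1744

  seg 0: a=4 b=-617/327 c=0 d=-37/327
  seg 1: a=2 b=-728/327 c=-37/109 d=407/2943
  seg 2: a=-4 b=-173/327 c=296/327 d=-388/2943
  seg 3: a=-1 b=439/327 c=-92/327 d=-20/327
  seg 4: a=0 b=65/109 c=-152/327 d=152/2943
S(31/4) = -309/1744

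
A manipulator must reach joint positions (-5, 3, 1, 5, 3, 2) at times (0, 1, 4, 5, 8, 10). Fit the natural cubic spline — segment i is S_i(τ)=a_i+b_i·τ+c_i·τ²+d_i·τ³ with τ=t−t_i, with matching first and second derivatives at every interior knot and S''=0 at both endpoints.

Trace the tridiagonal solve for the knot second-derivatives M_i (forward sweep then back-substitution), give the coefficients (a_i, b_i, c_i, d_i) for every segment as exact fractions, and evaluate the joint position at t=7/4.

  seg 0: a=-5 b=8127/850 c=0 d=-1327/850
  seg 1: a=3 b=2073/425 c=-3981/850 d=21691/22950
  seg 2: a=1 b=1951/850 c=4874/1275 d=-5401/2550
  seg 3: a=5 b=269/75 c=-1291/510 d=8519/22950
  seg 4: a=3 b=-4027/2550 c=344/425 d=-172/1275
S(7/4) = 240583/54400

Δ: Δ0=8, Δ1=-2/3, Δ2=4, Δ3=-2/3, Δ4=-1/2
row 1: diag=8, rhs=-52; c'=3/8, d'=-13/2
row 2: denom=8−3·3/8=55/8; d'=(28−3·-13/2)/(55/8)=76/11
row 3: denom=8−1·8/55=432/55; d'=(-28−1·76/11)/(432/55)=-40/9
row 4: denom=10−3·55/144=425/48; d'=(1−3·-40/9)/(425/48)=688/425
back: M4=688/425
back: M3=-40/9−55/144·688/425=-1291/255
back: M2=76/11−8/55·-1291/255=9748/1275
back: M1=-13/2−3/8·9748/1275=-3981/425
M: M0=0, M1=-3981/425, M2=9748/1275, M3=-1291/255, M4=688/425, M5=0
seg 0: a=-5, c=M0/2=0, d=(M1−M0)/(6·1)=-1327/850, b=Δ0−h0·(2M0+M1)/6=8127/850
seg 1: a=3, c=M1/2=-3981/850, d=(M2−M1)/(6·3)=21691/22950, b=Δ1−h1·(2M1+M2)/6=2073/425
seg 2: a=1, c=M2/2=4874/1275, d=(M3−M2)/(6·1)=-5401/2550, b=Δ2−h2·(2M2+M3)/6=1951/850
seg 3: a=5, c=M3/2=-1291/510, d=(M4−M3)/(6·3)=8519/22950, b=Δ3−h3·(2M3+M4)/6=269/75
seg 4: a=3, c=M4/2=344/425, d=(M5−M4)/(6·2)=-172/1275, b=Δ4−h4·(2M4+M5)/6=-4027/2550
t_q=7/4 → seg 1, τ=3/4; S=3+2073/425·τ+-3981/850·τ²+21691/22950·τ³=240583/54400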